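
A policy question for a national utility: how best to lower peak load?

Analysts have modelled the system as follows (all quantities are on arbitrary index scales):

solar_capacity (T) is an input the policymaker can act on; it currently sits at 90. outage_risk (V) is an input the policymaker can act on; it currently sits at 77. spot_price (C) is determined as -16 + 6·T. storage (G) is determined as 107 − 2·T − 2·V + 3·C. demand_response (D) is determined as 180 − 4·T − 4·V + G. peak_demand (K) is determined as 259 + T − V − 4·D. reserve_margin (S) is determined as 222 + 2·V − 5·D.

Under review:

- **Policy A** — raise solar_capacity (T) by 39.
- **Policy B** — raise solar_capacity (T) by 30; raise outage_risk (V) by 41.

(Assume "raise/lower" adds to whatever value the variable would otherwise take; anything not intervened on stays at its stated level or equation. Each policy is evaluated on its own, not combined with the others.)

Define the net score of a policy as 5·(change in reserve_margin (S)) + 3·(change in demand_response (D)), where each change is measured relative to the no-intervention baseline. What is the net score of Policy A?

Baseline:
  T = 90
  V = 77
  C = -16 + 6·90 = 524
  G = 107 − 2·90 − 2·77 + 3·524 = 1345
  D = 180 − 4·90 − 4·77 + 1345 = 857
  S = 222 + 2·77 − 5·857 = -3909
Policy A (T + 39):
  T = 90 + 39 = 129
  V = 77
  C = -16 + 6·129 = 758
  G = 107 − 2·129 − 2·77 + 3·758 = 1969
  D = 180 − 4·129 − 4·77 + 1969 = 1325
  S = 222 + 2·77 − 5·1325 = -6249
ΔS = -6249 − (-3909) = -2340; ΔD = 1325 − 857 = 468
Score = 5·(-2340) + 3·468 = -10296

-10296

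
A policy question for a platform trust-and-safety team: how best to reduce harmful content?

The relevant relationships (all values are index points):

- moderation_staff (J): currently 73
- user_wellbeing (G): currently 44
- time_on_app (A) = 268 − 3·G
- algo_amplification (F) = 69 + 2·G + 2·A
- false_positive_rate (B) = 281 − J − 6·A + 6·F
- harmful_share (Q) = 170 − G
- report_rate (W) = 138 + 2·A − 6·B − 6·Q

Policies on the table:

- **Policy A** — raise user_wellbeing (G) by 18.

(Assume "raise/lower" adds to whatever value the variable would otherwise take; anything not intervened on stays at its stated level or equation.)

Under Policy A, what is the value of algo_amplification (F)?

357

Policy A (G + 18):
  G = 44 + 18 = 62
  A = 268 − 3·62 = 82
  F = 69 + 2·62 + 2·82 = 357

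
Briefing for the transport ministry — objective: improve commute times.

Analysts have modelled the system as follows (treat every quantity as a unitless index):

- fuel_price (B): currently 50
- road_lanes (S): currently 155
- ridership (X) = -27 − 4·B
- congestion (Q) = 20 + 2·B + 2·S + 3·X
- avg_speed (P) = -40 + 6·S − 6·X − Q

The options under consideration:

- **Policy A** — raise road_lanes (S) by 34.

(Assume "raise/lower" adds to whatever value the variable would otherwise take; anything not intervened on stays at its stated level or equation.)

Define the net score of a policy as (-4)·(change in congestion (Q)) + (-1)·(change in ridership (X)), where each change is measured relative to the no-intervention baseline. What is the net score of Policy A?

Baseline:
  B = 50
  S = 155
  X = -27 − 4·50 = -227
  Q = 20 + 2·50 + 2·155 + 3·(-227) = -251
Policy A (S + 34):
  B = 50
  S = 155 + 34 = 189
  X = -27 − 4·50 = -227
  Q = 20 + 2·50 + 2·189 + 3·(-227) = -183
ΔQ = -183 − (-251) = 68; ΔX = -227 − (-227) = 0
Score = (-4)·68 + (-1)·0 = -272

-272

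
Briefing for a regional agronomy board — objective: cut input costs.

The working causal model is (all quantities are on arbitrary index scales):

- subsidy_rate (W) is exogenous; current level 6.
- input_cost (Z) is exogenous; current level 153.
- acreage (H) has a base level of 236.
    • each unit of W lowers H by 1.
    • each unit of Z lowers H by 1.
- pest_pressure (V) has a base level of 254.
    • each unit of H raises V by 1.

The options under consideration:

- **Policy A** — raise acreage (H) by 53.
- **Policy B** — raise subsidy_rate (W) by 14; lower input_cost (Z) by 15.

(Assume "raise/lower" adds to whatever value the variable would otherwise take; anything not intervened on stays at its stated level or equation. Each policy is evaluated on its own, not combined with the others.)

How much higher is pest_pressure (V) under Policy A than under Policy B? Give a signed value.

52

Policy A (H + 53):
  W = 6
  Z = 153
  H = 236 − 6 − 153 (+53 from intervention) = 130
  V = 254 + 130 = 384
Policy B (W + 14, Z − 15):
  W = 6 + 14 = 20
  Z = 153 − 15 = 138
  H = 236 − 20 − 138 = 78
  V = 254 + 78 = 332
V: 384 − 332 = 52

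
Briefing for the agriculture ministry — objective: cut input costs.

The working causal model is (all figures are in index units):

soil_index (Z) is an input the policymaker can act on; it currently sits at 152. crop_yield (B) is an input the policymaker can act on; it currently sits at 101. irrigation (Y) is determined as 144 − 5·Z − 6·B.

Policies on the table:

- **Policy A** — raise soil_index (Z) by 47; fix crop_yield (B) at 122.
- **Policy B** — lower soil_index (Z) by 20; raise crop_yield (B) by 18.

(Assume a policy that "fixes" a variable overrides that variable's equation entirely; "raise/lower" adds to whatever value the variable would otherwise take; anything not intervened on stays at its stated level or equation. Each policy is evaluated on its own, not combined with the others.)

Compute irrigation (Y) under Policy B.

Policy B (Z − 20, B + 18):
  Z = 152 − 20 = 132
  B = 101 + 18 = 119
  Y = 144 − 5·132 − 6·119 = -1230

-1230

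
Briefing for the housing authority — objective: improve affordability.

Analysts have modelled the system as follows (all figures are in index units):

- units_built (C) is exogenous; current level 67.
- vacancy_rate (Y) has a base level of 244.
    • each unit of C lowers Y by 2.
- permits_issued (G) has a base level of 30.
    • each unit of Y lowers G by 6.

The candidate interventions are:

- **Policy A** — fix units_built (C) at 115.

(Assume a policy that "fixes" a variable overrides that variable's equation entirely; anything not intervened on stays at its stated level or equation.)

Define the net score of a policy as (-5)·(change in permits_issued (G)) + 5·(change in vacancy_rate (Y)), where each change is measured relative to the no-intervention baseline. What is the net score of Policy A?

-3360

Baseline:
  C = 67
  Y = 244 − 2·67 = 110
  G = 30 − 6·110 = -630
Policy A (C := 115):
  C = 115
  Y = 244 − 2·115 = 14
  G = 30 − 6·14 = -54
ΔG = -54 − (-630) = 576; ΔY = 14 − 110 = -96
Score = (-5)·576 + 5·(-96) = -3360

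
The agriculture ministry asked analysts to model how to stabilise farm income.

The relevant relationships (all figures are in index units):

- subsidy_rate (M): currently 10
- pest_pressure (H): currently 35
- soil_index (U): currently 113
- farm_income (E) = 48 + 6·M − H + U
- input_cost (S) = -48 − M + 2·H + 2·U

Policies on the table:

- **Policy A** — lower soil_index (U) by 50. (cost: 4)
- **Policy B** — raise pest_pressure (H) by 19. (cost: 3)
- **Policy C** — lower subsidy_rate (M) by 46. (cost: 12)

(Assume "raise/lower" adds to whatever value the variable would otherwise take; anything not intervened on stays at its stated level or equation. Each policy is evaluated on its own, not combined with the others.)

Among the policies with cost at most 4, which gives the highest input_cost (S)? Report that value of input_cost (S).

Policy A (U − 50):
  M = 10
  H = 35
  U = 113 − 50 = 63
  S = -48 − 10 + 2·35 + 2·63 = 138
Policy B (H + 19):
  M = 10
  H = 35 + 19 = 54
  U = 113
  S = -48 − 10 + 2·54 + 2·113 = 276
Comparing — Policy A: S=138, Policy B: S=276. Highest is 276 (Policy B).

276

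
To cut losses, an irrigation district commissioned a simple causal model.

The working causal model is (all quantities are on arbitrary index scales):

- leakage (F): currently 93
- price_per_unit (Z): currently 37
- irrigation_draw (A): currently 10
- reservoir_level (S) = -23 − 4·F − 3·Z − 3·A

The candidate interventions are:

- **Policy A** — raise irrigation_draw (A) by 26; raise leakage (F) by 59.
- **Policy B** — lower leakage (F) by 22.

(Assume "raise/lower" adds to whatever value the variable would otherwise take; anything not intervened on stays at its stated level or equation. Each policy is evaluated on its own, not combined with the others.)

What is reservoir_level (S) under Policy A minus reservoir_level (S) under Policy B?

Policy A (A + 26, F + 59):
  F = 93 + 59 = 152
  Z = 37
  A = 10 + 26 = 36
  S = -23 − 4·152 − 3·37 − 3·36 = -850
Policy B (F − 22):
  F = 93 − 22 = 71
  Z = 37
  A = 10
  S = -23 − 4·71 − 3·37 − 3·10 = -448
S: -850 − (-448) = -402

-402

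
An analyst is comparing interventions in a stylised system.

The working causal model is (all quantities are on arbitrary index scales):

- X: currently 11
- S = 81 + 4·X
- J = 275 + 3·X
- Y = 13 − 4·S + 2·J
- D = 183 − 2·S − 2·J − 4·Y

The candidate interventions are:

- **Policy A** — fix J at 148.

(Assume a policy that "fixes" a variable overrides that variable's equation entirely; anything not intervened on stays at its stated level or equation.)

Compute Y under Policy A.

Policy A (J := 148):
  X = 11
  S = 81 + 4·11 = 125
  J = 148
  Y = 13 − 4·125 + 2·148 = -191

-191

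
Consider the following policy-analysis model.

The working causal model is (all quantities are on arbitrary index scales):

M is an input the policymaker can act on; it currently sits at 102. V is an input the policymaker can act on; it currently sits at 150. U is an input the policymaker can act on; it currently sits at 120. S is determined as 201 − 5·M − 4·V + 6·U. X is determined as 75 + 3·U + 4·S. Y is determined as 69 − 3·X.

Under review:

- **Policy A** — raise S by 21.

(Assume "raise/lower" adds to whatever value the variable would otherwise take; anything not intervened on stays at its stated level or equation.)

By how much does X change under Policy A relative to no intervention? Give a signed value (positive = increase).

84

Baseline:
  M = 102
  V = 150
  U = 120
  S = 201 − 5·102 − 4·150 + 6·120 = -189
  X = 75 + 3·120 + 4·(-189) = -321
Policy A (S + 21):
  M = 102
  V = 150
  U = 120
  S = 201 − 5·102 − 4·150 + 6·120 (+21 from intervention) = -168
  X = 75 + 3·120 + 4·(-168) = -237
Change in X: -237 − (-321) = 84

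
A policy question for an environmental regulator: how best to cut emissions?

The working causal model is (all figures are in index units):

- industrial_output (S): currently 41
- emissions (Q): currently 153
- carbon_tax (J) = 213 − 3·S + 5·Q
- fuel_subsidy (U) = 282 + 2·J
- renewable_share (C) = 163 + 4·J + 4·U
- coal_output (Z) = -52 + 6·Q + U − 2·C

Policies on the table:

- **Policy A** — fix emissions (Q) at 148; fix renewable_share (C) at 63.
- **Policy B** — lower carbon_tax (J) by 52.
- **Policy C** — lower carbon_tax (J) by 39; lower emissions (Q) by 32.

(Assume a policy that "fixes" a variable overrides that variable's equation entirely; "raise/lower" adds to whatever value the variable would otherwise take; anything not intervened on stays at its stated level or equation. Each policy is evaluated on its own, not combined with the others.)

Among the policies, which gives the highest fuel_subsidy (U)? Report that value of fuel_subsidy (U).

Policy A (Q := 148, C := 63):
  S = 41
  Q = 148
  J = 213 − 3·41 + 5·148 = 830
  U = 282 + 2·830 = 1942
Policy B (J − 52):
  S = 41
  Q = 153
  J = 213 − 3·41 + 5·153 (−52 from intervention) = 803
  U = 282 + 2·803 = 1888
Policy C (J − 39, Q − 32):
  S = 41
  Q = 153 − 32 = 121
  J = 213 − 3·41 + 5·121 (−39 from intervention) = 656
  U = 282 + 2·656 = 1594
Comparing — Policy A: U=1942, Policy B: U=1888, Policy C: U=1594. Highest is 1942 (Policy A).

1942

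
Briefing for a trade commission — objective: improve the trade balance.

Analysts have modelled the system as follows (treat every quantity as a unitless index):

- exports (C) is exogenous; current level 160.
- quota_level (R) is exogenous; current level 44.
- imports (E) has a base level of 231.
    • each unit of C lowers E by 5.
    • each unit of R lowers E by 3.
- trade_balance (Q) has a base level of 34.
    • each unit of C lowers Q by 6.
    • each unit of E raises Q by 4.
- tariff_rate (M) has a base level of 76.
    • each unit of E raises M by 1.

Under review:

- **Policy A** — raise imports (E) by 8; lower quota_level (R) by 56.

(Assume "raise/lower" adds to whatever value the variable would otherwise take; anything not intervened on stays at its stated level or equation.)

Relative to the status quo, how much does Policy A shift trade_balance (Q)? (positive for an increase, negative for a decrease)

Baseline:
  C = 160
  R = 44
  E = 231 − 5·160 − 3·44 = -701
  Q = 34 − 6·160 + 4·(-701) = -3730
Policy A (E + 8, R − 56):
  C = 160
  R = 44 − 56 = -12
  E = 231 − 5·160 − 3·(-12) (+8 from intervention) = -525
  Q = 34 − 6·160 + 4·(-525) = -3026
Change in Q: -3026 − (-3730) = 704

704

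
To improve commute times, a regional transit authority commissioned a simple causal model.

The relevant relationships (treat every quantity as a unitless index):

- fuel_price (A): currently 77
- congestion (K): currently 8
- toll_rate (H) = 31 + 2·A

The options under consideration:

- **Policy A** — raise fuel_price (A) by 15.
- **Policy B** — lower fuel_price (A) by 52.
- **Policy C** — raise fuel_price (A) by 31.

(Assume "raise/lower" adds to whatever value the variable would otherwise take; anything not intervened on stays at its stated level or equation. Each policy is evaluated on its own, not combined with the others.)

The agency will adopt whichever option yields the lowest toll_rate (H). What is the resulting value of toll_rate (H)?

81

Policy A (A + 15):
  A = 77 + 15 = 92
  H = 31 + 2·92 = 215
Policy B (A − 52):
  A = 77 − 52 = 25
  H = 31 + 2·25 = 81
Policy C (A + 31):
  A = 77 + 31 = 108
  H = 31 + 2·108 = 247
Comparing — Policy A: H=215, Policy B: H=81, Policy C: H=247. Lowest is 81 (Policy B).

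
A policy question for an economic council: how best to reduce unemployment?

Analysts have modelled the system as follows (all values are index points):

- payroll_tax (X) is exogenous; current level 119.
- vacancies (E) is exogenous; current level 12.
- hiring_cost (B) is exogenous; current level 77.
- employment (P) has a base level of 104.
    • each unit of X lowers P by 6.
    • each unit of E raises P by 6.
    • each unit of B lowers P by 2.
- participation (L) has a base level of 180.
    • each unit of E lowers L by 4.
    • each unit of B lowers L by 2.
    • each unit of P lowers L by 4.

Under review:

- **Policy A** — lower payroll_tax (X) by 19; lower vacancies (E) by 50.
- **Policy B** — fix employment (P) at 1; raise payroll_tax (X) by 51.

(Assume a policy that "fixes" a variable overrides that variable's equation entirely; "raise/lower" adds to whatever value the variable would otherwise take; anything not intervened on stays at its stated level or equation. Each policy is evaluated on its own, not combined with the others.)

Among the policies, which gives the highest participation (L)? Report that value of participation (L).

3690

Policy A (X − 19, E − 50):
  X = 119 − 19 = 100
  E = 12 − 50 = -38
  B = 77
  P = 104 − 6·100 + 6·(-38) − 2·77 = -878
  L = 180 − 4·(-38) − 2·77 − 4·(-878) = 3690
Policy B (P := 1, X + 51):
  X = 119 + 51 = 170
  E = 12
  B = 77
  P = 1
  L = 180 − 4·12 − 2·77 − 4·1 = -26
Comparing — Policy A: L=3690, Policy B: L=-26. Highest is 3690 (Policy A).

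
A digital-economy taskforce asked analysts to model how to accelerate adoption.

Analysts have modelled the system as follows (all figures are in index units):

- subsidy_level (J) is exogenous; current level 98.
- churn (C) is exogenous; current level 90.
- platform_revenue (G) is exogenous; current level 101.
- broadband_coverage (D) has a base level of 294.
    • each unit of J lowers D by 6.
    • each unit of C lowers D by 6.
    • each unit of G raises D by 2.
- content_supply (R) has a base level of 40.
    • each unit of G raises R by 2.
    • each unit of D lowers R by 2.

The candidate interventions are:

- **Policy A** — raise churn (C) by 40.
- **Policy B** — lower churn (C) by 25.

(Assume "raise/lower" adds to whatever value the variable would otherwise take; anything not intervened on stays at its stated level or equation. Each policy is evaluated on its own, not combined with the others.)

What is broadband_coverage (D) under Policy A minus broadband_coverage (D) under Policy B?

Policy A (C + 40):
  J = 98
  C = 90 + 40 = 130
  G = 101
  D = 294 − 6·98 − 6·130 + 2·101 = -872
Policy B (C − 25):
  J = 98
  C = 90 − 25 = 65
  G = 101
  D = 294 − 6·98 − 6·65 + 2·101 = -482
D: -872 − (-482) = -390

-390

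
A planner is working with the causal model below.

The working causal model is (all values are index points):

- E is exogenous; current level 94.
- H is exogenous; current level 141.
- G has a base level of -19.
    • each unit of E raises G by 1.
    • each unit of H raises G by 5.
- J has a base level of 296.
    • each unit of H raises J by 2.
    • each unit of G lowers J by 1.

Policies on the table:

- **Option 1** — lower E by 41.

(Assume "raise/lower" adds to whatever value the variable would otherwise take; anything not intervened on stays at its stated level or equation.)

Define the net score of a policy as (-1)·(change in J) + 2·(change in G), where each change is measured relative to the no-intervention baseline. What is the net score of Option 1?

Baseline:
  E = 94
  H = 141
  G = -19 + 94 + 5·141 = 780
  J = 296 + 2·141 − 780 = -202
Option 1 (E − 41):
  E = 94 − 41 = 53
  H = 141
  G = -19 + 53 + 5·141 = 739
  J = 296 + 2·141 − 739 = -161
ΔJ = -161 − (-202) = 41; ΔG = 739 − 780 = -41
Score = (-1)·41 + 2·(-41) = -123

-123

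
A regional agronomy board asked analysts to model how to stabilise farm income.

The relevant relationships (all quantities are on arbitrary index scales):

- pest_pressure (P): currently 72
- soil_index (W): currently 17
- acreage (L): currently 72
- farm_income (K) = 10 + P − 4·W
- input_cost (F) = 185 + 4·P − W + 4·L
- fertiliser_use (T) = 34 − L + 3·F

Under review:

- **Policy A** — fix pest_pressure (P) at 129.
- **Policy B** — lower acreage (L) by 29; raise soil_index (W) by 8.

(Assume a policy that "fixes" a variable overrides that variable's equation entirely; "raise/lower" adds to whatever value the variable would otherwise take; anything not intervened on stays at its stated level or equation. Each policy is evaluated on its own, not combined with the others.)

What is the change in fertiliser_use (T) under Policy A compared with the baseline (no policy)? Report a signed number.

Baseline:
  P = 72
  W = 17
  L = 72
  F = 185 + 4·72 − 17 + 4·72 = 744
  T = 34 − 72 + 3·744 = 2194
Policy A (P := 129):
  P = 129
  W = 17
  L = 72
  F = 185 + 4·129 − 17 + 4·72 = 972
  T = 34 − 72 + 3·972 = 2878
Change in T: 2878 − 2194 = 684

684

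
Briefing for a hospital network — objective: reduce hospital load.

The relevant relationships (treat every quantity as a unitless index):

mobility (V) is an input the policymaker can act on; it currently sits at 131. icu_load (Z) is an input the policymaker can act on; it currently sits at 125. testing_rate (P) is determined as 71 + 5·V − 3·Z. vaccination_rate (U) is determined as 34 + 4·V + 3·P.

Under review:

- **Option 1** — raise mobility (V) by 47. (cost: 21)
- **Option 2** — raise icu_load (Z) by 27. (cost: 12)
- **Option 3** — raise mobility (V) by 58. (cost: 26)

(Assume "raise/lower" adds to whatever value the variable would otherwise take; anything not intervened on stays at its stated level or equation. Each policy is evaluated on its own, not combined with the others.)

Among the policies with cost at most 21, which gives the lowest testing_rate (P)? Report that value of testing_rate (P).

Option 1 (V + 47):
  V = 131 + 47 = 178
  Z = 125
  P = 71 + 5·178 − 3·125 = 586
Option 2 (Z + 27):
  V = 131
  Z = 125 + 27 = 152
  P = 71 + 5·131 − 3·152 = 270
Comparing — Option 1: P=586, Option 2: P=270. Lowest is 270 (Option 2).

270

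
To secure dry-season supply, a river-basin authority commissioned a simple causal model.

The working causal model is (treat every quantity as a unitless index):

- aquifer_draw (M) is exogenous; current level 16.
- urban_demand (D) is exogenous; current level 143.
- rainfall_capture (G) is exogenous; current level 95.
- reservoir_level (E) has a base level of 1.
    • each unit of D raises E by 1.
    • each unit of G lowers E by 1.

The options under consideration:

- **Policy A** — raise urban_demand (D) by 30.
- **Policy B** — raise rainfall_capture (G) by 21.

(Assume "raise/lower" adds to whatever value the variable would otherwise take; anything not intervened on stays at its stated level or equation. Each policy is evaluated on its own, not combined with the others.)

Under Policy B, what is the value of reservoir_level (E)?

28

Policy B (G + 21):
  D = 143
  G = 95 + 21 = 116
  E = 1 + 143 − 116 = 28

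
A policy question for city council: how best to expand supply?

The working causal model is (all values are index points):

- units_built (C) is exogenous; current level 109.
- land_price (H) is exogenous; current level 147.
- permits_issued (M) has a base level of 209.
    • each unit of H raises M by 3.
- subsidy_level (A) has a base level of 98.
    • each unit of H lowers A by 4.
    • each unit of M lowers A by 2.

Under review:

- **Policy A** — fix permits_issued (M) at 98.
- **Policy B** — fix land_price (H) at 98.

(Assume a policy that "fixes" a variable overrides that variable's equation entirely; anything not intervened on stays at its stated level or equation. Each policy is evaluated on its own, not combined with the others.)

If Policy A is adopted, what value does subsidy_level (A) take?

Policy A (M := 98):
  H = 147
  M = 98
  A = 98 − 4·147 − 2·98 = -686

-686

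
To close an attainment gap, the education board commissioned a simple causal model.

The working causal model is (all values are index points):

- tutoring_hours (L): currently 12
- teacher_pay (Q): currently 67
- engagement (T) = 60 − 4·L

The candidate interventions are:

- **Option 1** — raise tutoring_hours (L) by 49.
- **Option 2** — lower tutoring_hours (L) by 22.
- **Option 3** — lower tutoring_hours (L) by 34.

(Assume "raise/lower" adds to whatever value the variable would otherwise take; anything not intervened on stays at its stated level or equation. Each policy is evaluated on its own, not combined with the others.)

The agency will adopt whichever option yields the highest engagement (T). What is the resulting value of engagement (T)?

148

Option 1 (L + 49):
  L = 12 + 49 = 61
  T = 60 − 4·61 = -184
Option 2 (L − 22):
  L = 12 − 22 = -10
  T = 60 − 4·(-10) = 100
Option 3 (L − 34):
  L = 12 − 34 = -22
  T = 60 − 4·(-22) = 148
Comparing — Option 1: T=-184, Option 2: T=100, Option 3: T=148. Highest is 148 (Option 3).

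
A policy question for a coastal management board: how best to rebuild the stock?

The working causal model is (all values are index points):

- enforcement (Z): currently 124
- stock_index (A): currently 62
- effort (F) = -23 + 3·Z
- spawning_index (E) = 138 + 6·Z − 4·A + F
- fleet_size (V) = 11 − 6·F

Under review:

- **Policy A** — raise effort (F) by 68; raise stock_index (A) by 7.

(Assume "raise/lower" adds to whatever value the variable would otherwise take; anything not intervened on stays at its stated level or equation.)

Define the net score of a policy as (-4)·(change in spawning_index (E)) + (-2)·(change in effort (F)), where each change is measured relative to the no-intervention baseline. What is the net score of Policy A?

-296

Baseline:
  Z = 124
  A = 62
  F = -23 + 3·124 = 349
  E = 138 + 6·124 − 4·62 + 349 = 983
Policy A (F + 68, A + 7):
  Z = 124
  A = 62 + 7 = 69
  F = -23 + 3·124 (+68 from intervention) = 417
  E = 138 + 6·124 − 4·69 + 417 = 1023
ΔE = 1023 − 983 = 40; ΔF = 417 − 349 = 68
Score = (-4)·40 + (-2)·68 = -296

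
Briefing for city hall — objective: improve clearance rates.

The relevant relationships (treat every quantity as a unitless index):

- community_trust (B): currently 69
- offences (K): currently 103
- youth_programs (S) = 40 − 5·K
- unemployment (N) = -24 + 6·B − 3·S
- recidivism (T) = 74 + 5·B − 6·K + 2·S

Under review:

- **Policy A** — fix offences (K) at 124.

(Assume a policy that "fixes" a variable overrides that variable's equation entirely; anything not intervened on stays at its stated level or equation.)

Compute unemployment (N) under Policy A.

Policy A (K := 124):
  B = 69
  K = 124
  S = 40 − 5·124 = -580
  N = -24 + 6·69 − 3·(-580) = 2130

2130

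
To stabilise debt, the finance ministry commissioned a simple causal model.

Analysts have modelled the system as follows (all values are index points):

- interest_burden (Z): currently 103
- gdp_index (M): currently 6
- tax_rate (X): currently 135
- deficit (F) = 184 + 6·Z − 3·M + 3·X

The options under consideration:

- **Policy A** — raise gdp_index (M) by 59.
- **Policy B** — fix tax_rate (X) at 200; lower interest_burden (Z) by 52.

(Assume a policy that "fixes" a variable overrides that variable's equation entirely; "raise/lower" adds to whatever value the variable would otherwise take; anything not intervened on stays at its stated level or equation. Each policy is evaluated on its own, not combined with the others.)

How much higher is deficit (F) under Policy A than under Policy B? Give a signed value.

Policy A (M + 59):
  Z = 103
  M = 6 + 59 = 65
  X = 135
  F = 184 + 6·103 − 3·65 + 3·135 = 1012
Policy B (X := 200, Z − 52):
  Z = 103 − 52 = 51
  M = 6
  X = 200
  F = 184 + 6·51 − 3·6 + 3·200 = 1072
F: 1012 − 1072 = -60

-60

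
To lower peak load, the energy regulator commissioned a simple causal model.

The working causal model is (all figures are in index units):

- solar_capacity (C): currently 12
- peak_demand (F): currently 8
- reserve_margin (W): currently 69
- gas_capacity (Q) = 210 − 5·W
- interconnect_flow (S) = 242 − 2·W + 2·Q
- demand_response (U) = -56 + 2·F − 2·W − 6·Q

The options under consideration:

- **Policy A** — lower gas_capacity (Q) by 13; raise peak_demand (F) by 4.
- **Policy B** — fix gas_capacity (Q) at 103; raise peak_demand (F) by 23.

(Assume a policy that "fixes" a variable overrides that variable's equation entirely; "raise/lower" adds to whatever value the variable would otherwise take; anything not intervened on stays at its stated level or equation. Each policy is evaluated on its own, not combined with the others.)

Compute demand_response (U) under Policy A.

718

Policy A (Q − 13, F + 4):
  F = 8 + 4 = 12
  W = 69
  Q = 210 − 5·69 (−13 from intervention) = -148
  U = -56 + 2·12 − 2·69 − 6·(-148) = 718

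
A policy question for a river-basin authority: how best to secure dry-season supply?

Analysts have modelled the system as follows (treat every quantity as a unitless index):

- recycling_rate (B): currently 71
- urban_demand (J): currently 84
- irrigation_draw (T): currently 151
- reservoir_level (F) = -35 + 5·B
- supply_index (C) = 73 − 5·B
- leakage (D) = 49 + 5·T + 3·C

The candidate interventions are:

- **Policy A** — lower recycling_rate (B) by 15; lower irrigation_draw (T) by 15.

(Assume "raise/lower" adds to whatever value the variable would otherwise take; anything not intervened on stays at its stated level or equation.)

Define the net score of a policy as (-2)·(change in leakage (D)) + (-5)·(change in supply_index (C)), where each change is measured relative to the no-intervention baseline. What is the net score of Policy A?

-675

Baseline:
  B = 71
  T = 151
  C = 73 − 5·71 = -282
  D = 49 + 5·151 + 3·(-282) = -42
Policy A (B − 15, T − 15):
  B = 71 − 15 = 56
  T = 151 − 15 = 136
  C = 73 − 5·56 = -207
  D = 49 + 5·136 + 3·(-207) = 108
ΔD = 108 − (-42) = 150; ΔC = -207 − (-282) = 75
Score = (-2)·150 + (-5)·75 = -675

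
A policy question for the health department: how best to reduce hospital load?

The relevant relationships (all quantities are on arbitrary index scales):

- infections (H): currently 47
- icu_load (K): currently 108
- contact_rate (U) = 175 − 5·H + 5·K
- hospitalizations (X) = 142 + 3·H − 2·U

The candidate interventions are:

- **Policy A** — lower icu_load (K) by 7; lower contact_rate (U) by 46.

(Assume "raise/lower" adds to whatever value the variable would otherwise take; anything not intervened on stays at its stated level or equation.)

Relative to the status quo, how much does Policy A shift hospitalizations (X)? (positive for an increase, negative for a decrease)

162

Baseline:
  H = 47
  K = 108
  U = 175 − 5·47 + 5·108 = 480
  X = 142 + 3·47 − 2·480 = -677
Policy A (K − 7, U − 46):
  H = 47
  K = 108 − 7 = 101
  U = 175 − 5·47 + 5·101 (−46 from intervention) = 399
  X = 142 + 3·47 − 2·399 = -515
Change in X: -515 − (-677) = 162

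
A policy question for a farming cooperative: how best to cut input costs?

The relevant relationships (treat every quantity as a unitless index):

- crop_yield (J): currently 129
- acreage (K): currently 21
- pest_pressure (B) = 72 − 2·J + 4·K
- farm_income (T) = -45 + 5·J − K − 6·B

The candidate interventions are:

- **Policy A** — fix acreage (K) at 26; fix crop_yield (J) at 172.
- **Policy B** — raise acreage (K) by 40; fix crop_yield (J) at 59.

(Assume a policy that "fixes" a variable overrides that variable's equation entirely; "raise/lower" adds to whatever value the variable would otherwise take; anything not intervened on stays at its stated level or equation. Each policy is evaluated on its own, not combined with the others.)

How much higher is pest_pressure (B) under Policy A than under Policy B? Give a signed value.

-366

Policy A (K := 26, J := 172):
  J = 172
  K = 26
  B = 72 − 2·172 + 4·26 = -168
Policy B (K + 40, J := 59):
  J = 59
  K = 21 + 40 = 61
  B = 72 − 2·59 + 4·61 = 198
B: -168 − 198 = -366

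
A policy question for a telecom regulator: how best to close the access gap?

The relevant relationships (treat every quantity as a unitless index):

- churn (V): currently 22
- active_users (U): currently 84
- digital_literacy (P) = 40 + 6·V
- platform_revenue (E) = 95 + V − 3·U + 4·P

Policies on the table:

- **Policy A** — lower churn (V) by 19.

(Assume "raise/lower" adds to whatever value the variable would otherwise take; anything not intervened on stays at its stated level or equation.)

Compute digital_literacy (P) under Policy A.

58

Policy A (V − 19):
  V = 22 − 19 = 3
  P = 40 + 6·3 = 58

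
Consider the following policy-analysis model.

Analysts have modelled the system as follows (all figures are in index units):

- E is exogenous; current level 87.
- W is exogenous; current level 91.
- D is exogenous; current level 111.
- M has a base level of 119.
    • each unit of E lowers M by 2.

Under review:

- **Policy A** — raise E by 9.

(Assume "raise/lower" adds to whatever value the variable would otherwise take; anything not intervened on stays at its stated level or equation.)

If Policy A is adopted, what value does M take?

Policy A (E + 9):
  E = 87 + 9 = 96
  M = 119 − 2·96 = -73

-73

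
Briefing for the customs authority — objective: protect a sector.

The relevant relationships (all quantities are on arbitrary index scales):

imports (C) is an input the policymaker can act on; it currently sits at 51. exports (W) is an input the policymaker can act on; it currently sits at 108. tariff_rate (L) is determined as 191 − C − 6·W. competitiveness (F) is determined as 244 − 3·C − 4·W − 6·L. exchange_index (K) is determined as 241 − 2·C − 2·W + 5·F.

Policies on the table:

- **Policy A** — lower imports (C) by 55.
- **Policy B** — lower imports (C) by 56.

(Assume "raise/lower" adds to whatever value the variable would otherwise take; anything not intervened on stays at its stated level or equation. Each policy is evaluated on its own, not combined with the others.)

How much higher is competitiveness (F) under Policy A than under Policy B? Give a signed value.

3

Policy A (C − 55):
  C = 51 − 55 = -4
  W = 108
  L = 191 − (-4) − 6·108 = -453
  F = 244 − 3·(-4) − 4·108 − 6·(-453) = 2542
Policy B (C − 56):
  C = 51 − 56 = -5
  W = 108
  L = 191 − (-5) − 6·108 = -452
  F = 244 − 3·(-5) − 4·108 − 6·(-452) = 2539
F: 2542 − 2539 = 3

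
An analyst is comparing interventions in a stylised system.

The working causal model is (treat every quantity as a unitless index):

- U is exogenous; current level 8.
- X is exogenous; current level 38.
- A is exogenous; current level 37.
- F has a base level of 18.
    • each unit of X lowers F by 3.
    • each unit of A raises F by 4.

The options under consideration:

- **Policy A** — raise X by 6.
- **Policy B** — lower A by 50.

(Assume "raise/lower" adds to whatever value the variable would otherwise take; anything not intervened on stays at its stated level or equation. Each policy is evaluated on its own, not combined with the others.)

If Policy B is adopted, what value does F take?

Policy B (A − 50):
  X = 38
  A = 37 − 50 = -13
  F = 18 − 3·38 + 4·(-13) = -148

-148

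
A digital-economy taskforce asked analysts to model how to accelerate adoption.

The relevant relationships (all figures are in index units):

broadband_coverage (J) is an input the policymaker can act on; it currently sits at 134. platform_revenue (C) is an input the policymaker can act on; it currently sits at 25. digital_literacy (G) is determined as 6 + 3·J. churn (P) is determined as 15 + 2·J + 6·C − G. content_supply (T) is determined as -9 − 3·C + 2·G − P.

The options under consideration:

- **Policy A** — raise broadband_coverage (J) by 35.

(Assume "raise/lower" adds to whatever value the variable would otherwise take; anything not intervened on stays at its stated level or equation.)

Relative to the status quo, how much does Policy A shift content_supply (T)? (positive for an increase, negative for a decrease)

Baseline:
  J = 134
  C = 25
  G = 6 + 3·134 = 408
  P = 15 + 2·134 + 6·25 − 408 = 25
  T = -9 − 3·25 + 2·408 − 25 = 707
Policy A (J + 35):
  J = 134 + 35 = 169
  C = 25
  G = 6 + 3·169 = 513
  P = 15 + 2·169 + 6·25 − 513 = -10
  T = -9 − 3·25 + 2·513 − (-10) = 952
Change in T: 952 − 707 = 245

245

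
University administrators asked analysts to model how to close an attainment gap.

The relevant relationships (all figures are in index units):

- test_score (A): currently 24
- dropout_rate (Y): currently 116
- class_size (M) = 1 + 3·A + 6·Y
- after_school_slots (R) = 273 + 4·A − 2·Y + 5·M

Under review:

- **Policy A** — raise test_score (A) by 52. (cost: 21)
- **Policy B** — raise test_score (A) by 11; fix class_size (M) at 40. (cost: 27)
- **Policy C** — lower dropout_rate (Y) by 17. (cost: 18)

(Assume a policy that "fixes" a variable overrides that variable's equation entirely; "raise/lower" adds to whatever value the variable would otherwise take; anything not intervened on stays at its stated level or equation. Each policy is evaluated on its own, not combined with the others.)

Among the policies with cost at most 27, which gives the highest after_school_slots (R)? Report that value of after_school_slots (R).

4970

Policy A (A + 52):
  A = 24 + 52 = 76
  Y = 116
  M = 1 + 3·76 + 6·116 = 925
  R = 273 + 4·76 − 2·116 + 5·925 = 4970
Policy B (A + 11, M := 40):
  A = 24 + 11 = 35
  Y = 116
  M = 40
  R = 273 + 4·35 − 2·116 + 5·40 = 381
Policy C (Y − 17):
  A = 24
  Y = 116 − 17 = 99
  M = 1 + 3·24 + 6·99 = 667
  R = 273 + 4·24 − 2·99 + 5·667 = 3506
Comparing — Policy A: R=4970, Policy B: R=381, Policy C: R=3506. Highest is 4970 (Policy A).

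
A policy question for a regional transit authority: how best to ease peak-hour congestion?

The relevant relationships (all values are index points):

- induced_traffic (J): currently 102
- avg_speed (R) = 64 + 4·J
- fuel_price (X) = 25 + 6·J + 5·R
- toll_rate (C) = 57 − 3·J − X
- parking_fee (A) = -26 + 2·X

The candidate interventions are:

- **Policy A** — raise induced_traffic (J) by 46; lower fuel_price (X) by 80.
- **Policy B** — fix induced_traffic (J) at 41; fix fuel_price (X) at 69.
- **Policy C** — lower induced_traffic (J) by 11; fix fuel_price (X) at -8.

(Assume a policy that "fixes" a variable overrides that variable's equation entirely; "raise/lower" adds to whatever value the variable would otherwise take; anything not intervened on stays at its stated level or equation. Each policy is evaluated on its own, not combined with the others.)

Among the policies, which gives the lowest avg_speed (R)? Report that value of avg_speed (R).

Policy A (J + 46, X − 80):
  J = 102 + 46 = 148
  R = 64 + 4·148 = 656
Policy B (J := 41, X := 69):
  J = 41
  R = 64 + 4·41 = 228
Policy C (J − 11, X := -8):
  J = 102 − 11 = 91
  R = 64 + 4·91 = 428
Comparing — Policy A: R=656, Policy B: R=228, Policy C: R=428. Lowest is 228 (Policy B).

228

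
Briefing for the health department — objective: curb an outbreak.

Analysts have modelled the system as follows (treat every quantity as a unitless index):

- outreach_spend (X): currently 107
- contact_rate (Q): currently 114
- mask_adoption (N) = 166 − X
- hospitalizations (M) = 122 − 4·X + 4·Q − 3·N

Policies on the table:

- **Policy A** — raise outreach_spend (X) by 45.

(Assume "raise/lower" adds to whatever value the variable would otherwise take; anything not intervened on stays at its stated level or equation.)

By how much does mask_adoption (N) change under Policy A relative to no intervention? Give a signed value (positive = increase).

Baseline:
  X = 107
  N = 166 − 107 = 59
Policy A (X + 45):
  X = 107 + 45 = 152
  N = 166 − 152 = 14
Change in N: 14 − 59 = -45

-45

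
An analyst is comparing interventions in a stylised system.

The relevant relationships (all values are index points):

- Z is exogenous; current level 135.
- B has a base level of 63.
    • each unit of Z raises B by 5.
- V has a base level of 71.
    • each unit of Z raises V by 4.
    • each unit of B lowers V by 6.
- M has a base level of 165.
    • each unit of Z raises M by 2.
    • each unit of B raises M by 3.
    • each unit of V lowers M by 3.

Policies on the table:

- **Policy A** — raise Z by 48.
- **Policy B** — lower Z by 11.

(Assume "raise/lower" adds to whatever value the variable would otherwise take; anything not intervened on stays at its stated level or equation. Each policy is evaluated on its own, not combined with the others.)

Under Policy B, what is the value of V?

Policy B (Z − 11):
  Z = 135 − 11 = 124
  B = 63 + 5·124 = 683
  V = 71 + 4·124 − 6·683 = -3531

-3531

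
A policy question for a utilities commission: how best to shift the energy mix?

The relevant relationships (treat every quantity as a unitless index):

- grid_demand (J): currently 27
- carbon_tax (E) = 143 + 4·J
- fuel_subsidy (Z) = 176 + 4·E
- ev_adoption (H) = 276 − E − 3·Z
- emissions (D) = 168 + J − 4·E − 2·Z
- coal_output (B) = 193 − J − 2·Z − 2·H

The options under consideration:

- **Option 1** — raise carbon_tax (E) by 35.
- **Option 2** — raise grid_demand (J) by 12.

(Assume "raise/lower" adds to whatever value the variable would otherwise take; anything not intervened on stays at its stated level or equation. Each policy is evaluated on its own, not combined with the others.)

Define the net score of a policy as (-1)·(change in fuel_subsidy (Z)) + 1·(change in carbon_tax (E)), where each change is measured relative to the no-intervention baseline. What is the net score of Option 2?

Baseline:
  J = 27
  E = 143 + 4·27 = 251
  Z = 176 + 4·251 = 1180
Option 2 (J + 12):
  J = 27 + 12 = 39
  E = 143 + 4·39 = 299
  Z = 176 + 4·299 = 1372
ΔZ = 1372 − 1180 = 192; ΔE = 299 − 251 = 48
Score = (-1)·192 + 1·48 = -144

-144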